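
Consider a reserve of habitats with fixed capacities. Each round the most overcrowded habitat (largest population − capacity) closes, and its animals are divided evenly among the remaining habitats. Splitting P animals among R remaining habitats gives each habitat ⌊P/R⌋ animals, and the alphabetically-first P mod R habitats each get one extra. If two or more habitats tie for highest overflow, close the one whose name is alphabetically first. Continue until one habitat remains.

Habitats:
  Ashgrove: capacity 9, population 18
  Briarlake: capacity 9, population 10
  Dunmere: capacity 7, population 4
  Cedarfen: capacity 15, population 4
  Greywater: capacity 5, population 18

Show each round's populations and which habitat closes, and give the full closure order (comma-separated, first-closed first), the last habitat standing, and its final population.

Closure order: Greywater, Ashgrove, Briarlake, Dunmere
Last habitat: Cedarfen with 54 animals

Round 1: Ashgrove=18 Briarlake=10 Cedarfen=4 Dunmere=4 Greywater=18 → close Greywater (overflow 13)
  18÷4 = 4 each, +1 to first 2
Round 2: Ashgrove=23 Briarlake=15 Cedarfen=8 Dunmere=8 → close Ashgrove (overflow 14)
  23÷3 = 7 each, +1 to first 2
Round 3: Briarlake=23 Cedarfen=16 Dunmere=15 → close Briarlake (overflow 14)
  23÷2 = 11 each, +1 to first 1
Round 4: Cedarfen=28 Dunmere=26 → close Dunmere (overflow 19)
  26÷1 = 26 each, +1 to first 0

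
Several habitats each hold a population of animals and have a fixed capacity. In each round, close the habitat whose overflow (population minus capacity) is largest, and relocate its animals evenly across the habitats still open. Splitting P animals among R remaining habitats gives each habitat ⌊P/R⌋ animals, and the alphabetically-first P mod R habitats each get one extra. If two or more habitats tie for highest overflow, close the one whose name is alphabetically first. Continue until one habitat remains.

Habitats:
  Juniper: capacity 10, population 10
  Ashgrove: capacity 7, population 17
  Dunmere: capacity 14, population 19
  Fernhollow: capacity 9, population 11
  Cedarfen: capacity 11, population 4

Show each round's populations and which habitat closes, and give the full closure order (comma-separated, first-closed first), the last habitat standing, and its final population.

Closure order: Ashgrove, Dunmere, Fernhollow, Juniper
Last habitat: Cedarfen with 61 animals

Round 1: Ashgrove=17 Cedarfen=4 Dunmere=19 Fernhollow=11 Juniper=10 → close Ashgrove (overflow 10)
  17÷4 = 4 each, +1 to first 1
Round 2: Cedarfen=9 Dunmere=23 Fernhollow=15 Juniper=14 → close Dunmere (overflow 9)
  23÷3 = 7 each, +1 to first 2
Round 3: Cedarfen=17 Fernhollow=23 Juniper=21 → close Fernhollow (overflow 14)
  23÷2 = 11 each, +1 to first 1
Round 4: Cedarfen=29 Juniper=32 → close Juniper (overflow 22)
  32÷1 = 32 each, +1 to first 0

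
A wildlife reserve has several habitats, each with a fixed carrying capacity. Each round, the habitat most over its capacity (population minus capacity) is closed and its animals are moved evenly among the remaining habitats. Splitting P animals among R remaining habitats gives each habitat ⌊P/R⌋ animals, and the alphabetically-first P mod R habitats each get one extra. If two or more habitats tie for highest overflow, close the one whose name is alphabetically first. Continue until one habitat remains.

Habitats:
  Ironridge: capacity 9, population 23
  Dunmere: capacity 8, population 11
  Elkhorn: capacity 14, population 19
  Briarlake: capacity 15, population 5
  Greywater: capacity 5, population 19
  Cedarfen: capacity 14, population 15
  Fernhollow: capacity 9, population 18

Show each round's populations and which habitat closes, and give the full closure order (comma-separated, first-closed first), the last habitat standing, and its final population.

Round 1: Briarlake=5 Cedarfen=15 Dunmere=11 Elkhorn=19 Fernhollow=18 Greywater=19 Ironridge=23 → close Greywater (overflow 14)
  19÷6 = 3 each, +1 to first 1
Round 2: Briarlake=9 Cedarfen=18 Dunmere=14 Elkhorn=22 Fernhollow=21 Ironridge=26 → close Ironridge (overflow 17)
  26÷5 = 5 each, +1 to first 1
Round 3: Briarlake=15 Cedarfen=23 Dunmere=19 Elkhorn=27 Fernhollow=26 → close Fernhollow (overflow 17)
  26÷4 = 6 each, +1 to first 2
Round 4: Briarlake=22 Cedarfen=30 Dunmere=25 Elkhorn=33 → close Elkhorn (overflow 19)
  33÷3 = 11 each, +1 to first 0
Round 5: Briarlake=33 Cedarfen=41 Dunmere=36 → close Dunmere (overflow 28)
  36÷2 = 18 each, +1 to first 0
Round 6: Briarlake=51 Cedarfen=59 → close Cedarfen (overflow 45)
  59÷1 = 59 each, +1 to first 0

Closure order: Greywater, Ironridge, Fernhollow, Elkhorn, Dunmere, Cedarfen
Last habitat: Briarlake with 110 animals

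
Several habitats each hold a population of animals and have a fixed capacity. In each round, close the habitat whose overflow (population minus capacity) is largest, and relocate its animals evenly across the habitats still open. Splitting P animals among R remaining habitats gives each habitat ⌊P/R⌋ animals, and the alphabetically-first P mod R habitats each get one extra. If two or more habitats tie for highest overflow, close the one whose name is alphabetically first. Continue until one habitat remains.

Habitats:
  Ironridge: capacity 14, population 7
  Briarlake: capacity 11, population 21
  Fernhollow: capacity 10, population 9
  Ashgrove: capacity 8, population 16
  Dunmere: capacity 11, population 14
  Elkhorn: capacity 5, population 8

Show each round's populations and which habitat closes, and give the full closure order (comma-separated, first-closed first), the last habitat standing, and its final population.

Round 1: Ashgrove=16 Briarlake=21 Dunmere=14 Elkhorn=8 Fernhollow=9 Ironridge=7 → close Briarlake (overflow 10)
  21÷5 = 4 each, +1 to first 1
Round 2: Ashgrove=21 Dunmere=18 Elkhorn=12 Fernhollow=13 Ironridge=11 → close Ashgrove (overflow 13)
  21÷4 = 5 each, +1 to first 1
Round 3: Dunmere=24 Elkhorn=17 Fernhollow=18 Ironridge=16 → close Dunmere (overflow 13)
  24÷3 = 8 each, +1 to first 0
Round 4: Elkhorn=25 Fernhollow=26 Ironridge=24 → close Elkhorn (overflow 20)
  25÷2 = 12 each, +1 to first 1
Round 5: Fernhollow=39 Ironridge=36 → close Fernhollow (overflow 29)
  39÷1 = 39 each, +1 to first 0

Closure order: Briarlake, Ashgrove, Dunmere, Elkhorn, Fernhollow
Last habitat: Ironridge with 75 animals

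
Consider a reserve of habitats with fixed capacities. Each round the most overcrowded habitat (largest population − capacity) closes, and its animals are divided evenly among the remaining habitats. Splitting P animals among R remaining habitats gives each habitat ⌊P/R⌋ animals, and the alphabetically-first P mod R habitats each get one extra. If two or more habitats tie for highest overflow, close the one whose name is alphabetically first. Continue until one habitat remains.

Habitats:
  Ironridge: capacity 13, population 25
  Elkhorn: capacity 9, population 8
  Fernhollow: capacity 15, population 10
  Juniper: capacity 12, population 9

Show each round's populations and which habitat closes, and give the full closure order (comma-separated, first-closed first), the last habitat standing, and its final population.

Closure order: Ironridge, Elkhorn, Juniper
Last habitat: Fernhollow with 52 animals

Round 1: Elkhorn=8 Fernhollow=10 Ironridge=25 Juniper=9 → close Ironridge (overflow 12)
  25÷3 = 8 each, +1 to first 1
Round 2: Elkhorn=17 Fernhollow=18 Juniper=17 → close Elkhorn (overflow 8)
  17÷2 = 8 each, +1 to first 1
Round 3: Fernhollow=27 Juniper=25 → close Juniper (overflow 13)
  25÷1 = 25 each, +1 to first 0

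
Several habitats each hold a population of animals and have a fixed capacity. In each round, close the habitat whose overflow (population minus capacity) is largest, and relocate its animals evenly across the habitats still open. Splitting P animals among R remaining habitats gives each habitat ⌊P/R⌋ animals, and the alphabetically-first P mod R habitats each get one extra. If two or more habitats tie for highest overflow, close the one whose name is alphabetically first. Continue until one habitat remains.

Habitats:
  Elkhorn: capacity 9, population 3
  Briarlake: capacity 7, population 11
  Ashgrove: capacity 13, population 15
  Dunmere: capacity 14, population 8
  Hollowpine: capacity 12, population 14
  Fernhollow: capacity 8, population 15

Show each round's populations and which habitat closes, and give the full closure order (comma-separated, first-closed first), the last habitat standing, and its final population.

Round 1: Ashgrove=15 Briarlake=11 Dunmere=8 Elkhorn=3 Fernhollow=15 Hollowpine=14 → close Fernhollow (overflow 7)
  15÷5 = 3 each, +1 to first 0
Round 2: Ashgrove=18 Briarlake=14 Dunmere=11 Elkhorn=6 Hollowpine=17 → close Briarlake (overflow 7)
  14÷4 = 3 each, +1 to first 2
Round 3: Ashgrove=22 Dunmere=15 Elkhorn=9 Hollowpine=20 → close Ashgrove (overflow 9)
  22÷3 = 7 each, +1 to first 1
Round 4: Dunmere=23 Elkhorn=16 Hollowpine=27 → close Hollowpine (overflow 15)
  27÷2 = 13 each, +1 to first 1
Round 5: Dunmere=37 Elkhorn=29 → close Dunmere (overflow 23)
  37÷1 = 37 each, +1 to first 0

Closure order: Fernhollow, Briarlake, Ashgrove, Hollowpine, Dunmere
Last habitat: Elkhorn with 66 animals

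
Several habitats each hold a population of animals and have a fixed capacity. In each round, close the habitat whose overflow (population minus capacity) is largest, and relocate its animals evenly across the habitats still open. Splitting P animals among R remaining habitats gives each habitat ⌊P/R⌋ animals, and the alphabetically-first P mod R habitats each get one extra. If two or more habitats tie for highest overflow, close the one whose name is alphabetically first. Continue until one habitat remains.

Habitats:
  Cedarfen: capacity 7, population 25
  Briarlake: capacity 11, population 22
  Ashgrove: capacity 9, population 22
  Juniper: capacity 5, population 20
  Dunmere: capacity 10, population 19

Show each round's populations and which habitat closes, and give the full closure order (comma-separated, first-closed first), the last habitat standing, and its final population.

Closure order: Cedarfen, Juniper, Ashgrove, Briarlake
Last habitat: Dunmere with 108 animals

Round 1: Ashgrove=22 Briarlake=22 Cedarfen=25 Dunmere=19 Juniper=20 → close Cedarfen (overflow 18)
  25÷4 = 6 each, +1 to first 1
Round 2: Ashgrove=29 Briarlake=28 Dunmere=25 Juniper=26 → close Juniper (overflow 21)
  26÷3 = 8 each, +1 to first 2
Round 3: Ashgrove=38 Briarlake=37 Dunmere=33 → close Ashgrove (overflow 29)
  38÷2 = 19 each, +1 to first 0
Round 4: Briarlake=56 Dunmere=52 → close Briarlake (overflow 45)
  56÷1 = 56 each, +1 to first 0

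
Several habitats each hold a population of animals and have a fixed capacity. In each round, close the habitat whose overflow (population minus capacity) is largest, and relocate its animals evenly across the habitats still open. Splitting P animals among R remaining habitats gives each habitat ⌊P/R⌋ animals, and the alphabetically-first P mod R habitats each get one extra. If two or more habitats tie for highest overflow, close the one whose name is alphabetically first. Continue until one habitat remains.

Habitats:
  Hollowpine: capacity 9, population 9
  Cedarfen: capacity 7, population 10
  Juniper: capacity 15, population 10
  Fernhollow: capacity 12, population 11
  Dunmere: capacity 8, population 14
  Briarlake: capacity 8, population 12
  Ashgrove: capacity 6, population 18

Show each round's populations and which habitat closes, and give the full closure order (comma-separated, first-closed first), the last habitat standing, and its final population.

Round 1: Ashgrove=18 Briarlake=12 Cedarfen=10 Dunmere=14 Fernhollow=11 Hollowpine=9 Juniper=10 → close Ashgrove (overflow 12)
  18÷6 = 3 each, +1 to first 0
Round 2: Briarlake=15 Cedarfen=13 Dunmere=17 Fernhollow=14 Hollowpine=12 Juniper=13 → close Dunmere (overflow 9)
  17÷5 = 3 each, +1 to first 2
Round 3: Briarlake=19 Cedarfen=17 Fernhollow=17 Hollowpine=15 Juniper=16 → close Briarlake (overflow 11)
  19÷4 = 4 each, +1 to first 3
Round 4: Cedarfen=22 Fernhollow=22 Hollowpine=20 Juniper=20 → close Cedarfen (overflow 15)
  22÷3 = 7 each, +1 to first 1
Round 5: Fernhollow=30 Hollowpine=27 Juniper=27 → close Fernhollow (overflow 18)
  30÷2 = 15 each, +1 to first 0
Round 6: Hollowpine=42 Juniper=42 → close Hollowpine (overflow 33)
  42÷1 = 42 each, +1 to first 0

Closure order: Ashgrove, Dunmere, Briarlake, Cedarfen, Fernhollow, Hollowpine
Last habitat: Juniper with 84 animals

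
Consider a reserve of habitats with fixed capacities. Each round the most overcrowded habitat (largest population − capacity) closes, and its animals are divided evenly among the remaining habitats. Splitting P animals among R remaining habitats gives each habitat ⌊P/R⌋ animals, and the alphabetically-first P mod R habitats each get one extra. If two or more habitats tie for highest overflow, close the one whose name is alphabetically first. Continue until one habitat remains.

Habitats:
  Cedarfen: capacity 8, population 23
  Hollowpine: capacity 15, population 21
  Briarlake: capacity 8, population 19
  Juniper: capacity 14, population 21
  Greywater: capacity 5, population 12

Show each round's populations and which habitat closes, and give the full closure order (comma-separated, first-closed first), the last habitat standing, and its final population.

Round 1: Briarlake=19 Cedarfen=23 Greywater=12 Hollowpine=21 Juniper=21 → close Cedarfen (overflow 15)
  23÷4 = 5 each, +1 to first 3
Round 2: Briarlake=25 Greywater=18 Hollowpine=27 Juniper=26 → close Briarlake (overflow 17)
  25÷3 = 8 each, +1 to first 1
Round 3: Greywater=27 Hollowpine=35 Juniper=34 → close Greywater (overflow 22)
  27÷2 = 13 each, +1 to first 1
Round 4: Hollowpine=49 Juniper=47 → close Hollowpine (overflow 34)
  49÷1 = 49 each, +1 to first 0

Closure order: Cedarfen, Briarlake, Greywater, Hollowpine
Last habitat: Juniper with 96 animals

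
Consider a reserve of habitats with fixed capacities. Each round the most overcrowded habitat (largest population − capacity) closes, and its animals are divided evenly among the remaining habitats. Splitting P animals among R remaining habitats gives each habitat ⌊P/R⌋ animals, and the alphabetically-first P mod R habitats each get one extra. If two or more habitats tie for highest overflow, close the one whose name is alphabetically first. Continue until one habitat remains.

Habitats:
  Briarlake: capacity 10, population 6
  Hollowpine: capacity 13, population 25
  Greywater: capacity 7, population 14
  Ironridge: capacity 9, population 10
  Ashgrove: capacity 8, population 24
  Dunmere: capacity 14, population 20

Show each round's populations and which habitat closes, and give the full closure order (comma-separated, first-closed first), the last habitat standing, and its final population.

Round 1: Ashgrove=24 Briarlake=6 Dunmere=20 Greywater=14 Hollowpine=25 Ironridge=10 → close Ashgrove (overflow 16)
  24÷5 = 4 each, +1 to first 4
Round 2: Briarlake=11 Dunmere=25 Greywater=19 Hollowpine=30 Ironridge=14 → close Hollowpine (overflow 17)
  30÷4 = 7 each, +1 to first 2
Round 3: Briarlake=19 Dunmere=33 Greywater=26 Ironridge=21 → close Dunmere (overflow 19)
  33÷3 = 11 each, +1 to first 0
Round 4: Briarlake=30 Greywater=37 Ironridge=32 → close Greywater (overflow 30)
  37÷2 = 18 each, +1 to first 1
Round 5: Briarlake=49 Ironridge=50 → close Ironridge (overflow 41)
  50÷1 = 50 each, +1 to first 0

Closure order: Ashgrove, Hollowpine, Dunmere, Greywater, Ironridge
Last habitat: Briarlake with 99 animals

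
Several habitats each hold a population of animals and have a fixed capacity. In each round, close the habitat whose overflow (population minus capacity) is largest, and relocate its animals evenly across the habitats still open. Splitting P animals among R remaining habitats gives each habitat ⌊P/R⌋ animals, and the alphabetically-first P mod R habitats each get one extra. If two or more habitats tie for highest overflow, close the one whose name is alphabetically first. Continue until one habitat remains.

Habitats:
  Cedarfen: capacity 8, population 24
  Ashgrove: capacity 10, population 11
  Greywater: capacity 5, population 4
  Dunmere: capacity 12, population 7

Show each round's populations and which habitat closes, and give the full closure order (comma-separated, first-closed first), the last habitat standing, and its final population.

Closure order: Cedarfen, Ashgrove, Greywater
Last habitat: Dunmere with 46 animals

Round 1: Ashgrove=11 Cedarfen=24 Dunmere=7 Greywater=4 → close Cedarfen (overflow 16)
  24÷3 = 8 each, +1 to first 0
Round 2: Ashgrove=19 Dunmere=15 Greywater=12 → close Ashgrove (overflow 9)
  19÷2 = 9 each, +1 to first 1
Round 3: Dunmere=25 Greywater=21 → close Greywater (overflow 16)
  21÷1 = 21 each, +1 to first 0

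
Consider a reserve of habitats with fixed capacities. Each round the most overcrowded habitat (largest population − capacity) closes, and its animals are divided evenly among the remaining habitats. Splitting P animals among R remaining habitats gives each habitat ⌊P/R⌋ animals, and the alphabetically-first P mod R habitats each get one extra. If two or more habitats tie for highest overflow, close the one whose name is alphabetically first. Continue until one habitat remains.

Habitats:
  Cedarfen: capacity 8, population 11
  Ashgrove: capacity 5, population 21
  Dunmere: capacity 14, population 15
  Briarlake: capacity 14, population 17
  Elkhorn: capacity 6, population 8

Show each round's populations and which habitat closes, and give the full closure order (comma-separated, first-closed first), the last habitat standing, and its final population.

Closure order: Ashgrove, Briarlake, Cedarfen, Dunmere
Last habitat: Elkhorn with 72 animals

Round 1: Ashgrove=21 Briarlake=17 Cedarfen=11 Dunmere=15 Elkhorn=8 → close Ashgrove (overflow 16)
  21÷4 = 5 each, +1 to first 1
Round 2: Briarlake=23 Cedarfen=16 Dunmere=20 Elkhorn=13 → close Briarlake (overflow 9)
  23÷3 = 7 each, +1 to first 2
Round 3: Cedarfen=24 Dunmere=28 Elkhorn=20 → close Cedarfen (overflow 16)
  24÷2 = 12 each, +1 to first 0
Round 4: Dunmere=40 Elkhorn=32 → close Dunmere (overflow 26)
  40÷1 = 40 each, +1 to first 0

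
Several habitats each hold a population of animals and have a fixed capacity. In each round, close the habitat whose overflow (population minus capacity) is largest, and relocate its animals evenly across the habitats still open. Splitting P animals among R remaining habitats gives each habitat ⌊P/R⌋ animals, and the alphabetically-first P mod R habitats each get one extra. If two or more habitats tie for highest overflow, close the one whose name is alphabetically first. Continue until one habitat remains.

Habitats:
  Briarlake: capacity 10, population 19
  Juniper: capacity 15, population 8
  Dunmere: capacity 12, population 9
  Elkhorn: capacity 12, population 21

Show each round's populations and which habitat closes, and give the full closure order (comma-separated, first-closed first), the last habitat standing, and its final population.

Round 1: Briarlake=19 Dunmere=9 Elkhorn=21 Juniper=8 → close Briarlake (overflow 9)
  19÷3 = 6 each, +1 to first 1
Round 2: Dunmere=16 Elkhorn=27 Juniper=14 → close Elkhorn (overflow 15)
  27÷2 = 13 each, +1 to first 1
Round 3: Dunmere=30 Juniper=27 → close Dunmere (overflow 18)
  30÷1 = 30 each, +1 to first 0

Closure order: Briarlake, Elkhorn, Dunmere
Last habitat: Juniper with 57 animals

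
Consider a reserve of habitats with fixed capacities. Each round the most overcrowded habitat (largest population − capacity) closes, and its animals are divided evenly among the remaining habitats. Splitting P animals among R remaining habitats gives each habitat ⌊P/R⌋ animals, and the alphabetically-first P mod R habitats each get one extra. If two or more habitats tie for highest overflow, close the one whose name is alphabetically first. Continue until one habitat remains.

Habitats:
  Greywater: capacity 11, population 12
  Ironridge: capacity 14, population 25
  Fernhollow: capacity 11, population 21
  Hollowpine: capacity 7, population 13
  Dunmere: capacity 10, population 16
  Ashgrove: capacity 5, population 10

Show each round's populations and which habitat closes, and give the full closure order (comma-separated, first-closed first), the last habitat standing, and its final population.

Round 1: Ashgrove=10 Dunmere=16 Fernhollow=21 Greywater=12 Hollowpine=13 Ironridge=25 → close Ironridge (overflow 11)
  25÷5 = 5 each, +1 to first 0
Round 2: Ashgrove=15 Dunmere=21 Fernhollow=26 Greywater=17 Hollowpine=18 → close Fernhollow (overflow 15)
  26÷4 = 6 each, +1 to first 2
Round 3: Ashgrove=22 Dunmere=28 Greywater=23 Hollowpine=24 → close Dunmere (overflow 18)
  28÷3 = 9 each, +1 to first 1
Round 4: Ashgrove=32 Greywater=32 Hollowpine=33 → close Ashgrove (overflow 27)
  32÷2 = 16 each, +1 to first 0
Round 5: Greywater=48 Hollowpine=49 → close Hollowpine (overflow 42)
  49÷1 = 49 each, +1 to first 0

Closure order: Ironridge, Fernhollow, Dunmere, Ashgrove, Hollowpine
Last habitat: Greywater with 97 animals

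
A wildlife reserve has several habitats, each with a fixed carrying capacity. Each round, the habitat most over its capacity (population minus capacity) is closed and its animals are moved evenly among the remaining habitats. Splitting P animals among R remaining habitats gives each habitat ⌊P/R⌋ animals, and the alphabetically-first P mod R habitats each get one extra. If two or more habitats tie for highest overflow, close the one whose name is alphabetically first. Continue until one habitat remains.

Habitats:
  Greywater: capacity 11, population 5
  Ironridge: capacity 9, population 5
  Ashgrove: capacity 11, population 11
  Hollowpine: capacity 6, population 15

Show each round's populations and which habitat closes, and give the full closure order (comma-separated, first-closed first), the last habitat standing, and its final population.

Closure order: Hollowpine, Ashgrove, Ironridge
Last habitat: Greywater with 36 animals

Round 1: Ashgrove=11 Greywater=5 Hollowpine=15 Ironridge=5 → close Hollowpine (overflow 9)
  15÷3 = 5 each, +1 to first 0
Round 2: Ashgrove=16 Greywater=10 Ironridge=10 → close Ashgrove (overflow 5)
  16÷2 = 8 each, +1 to first 0
Round 3: Greywater=18 Ironridge=18 → close Ironridge (overflow 9)
  18÷1 = 18 each, +1 to first 0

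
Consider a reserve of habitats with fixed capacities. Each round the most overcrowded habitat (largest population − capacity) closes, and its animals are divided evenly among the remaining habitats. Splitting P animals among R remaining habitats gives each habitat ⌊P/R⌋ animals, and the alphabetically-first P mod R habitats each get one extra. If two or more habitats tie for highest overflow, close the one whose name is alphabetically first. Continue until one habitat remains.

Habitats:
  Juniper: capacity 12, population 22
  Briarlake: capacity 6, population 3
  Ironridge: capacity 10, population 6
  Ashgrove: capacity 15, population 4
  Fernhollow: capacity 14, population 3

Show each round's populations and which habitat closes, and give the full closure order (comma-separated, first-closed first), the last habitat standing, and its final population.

Closure order: Juniper, Briarlake, Ironridge, Ashgrove
Last habitat: Fernhollow with 38 animals

Round 1: Ashgrove=4 Briarlake=3 Fernhollow=3 Ironridge=6 Juniper=22 → close Juniper (overflow 10)
  22÷4 = 5 each, +1 to first 2
Round 2: Ashgrove=10 Briarlake=9 Fernhollow=8 Ironridge=11 → close Briarlake (overflow 3)
  9÷3 = 3 each, +1 to first 0
Round 3: Ashgrove=13 Fernhollow=11 Ironridge=14 → close Ironridge (overflow 4)
  14÷2 = 7 each, +1 to first 0
Round 4: Ashgrove=20 Fernhollow=18 → close Ashgrove (overflow 5)
  20÷1 = 20 each, +1 to first 0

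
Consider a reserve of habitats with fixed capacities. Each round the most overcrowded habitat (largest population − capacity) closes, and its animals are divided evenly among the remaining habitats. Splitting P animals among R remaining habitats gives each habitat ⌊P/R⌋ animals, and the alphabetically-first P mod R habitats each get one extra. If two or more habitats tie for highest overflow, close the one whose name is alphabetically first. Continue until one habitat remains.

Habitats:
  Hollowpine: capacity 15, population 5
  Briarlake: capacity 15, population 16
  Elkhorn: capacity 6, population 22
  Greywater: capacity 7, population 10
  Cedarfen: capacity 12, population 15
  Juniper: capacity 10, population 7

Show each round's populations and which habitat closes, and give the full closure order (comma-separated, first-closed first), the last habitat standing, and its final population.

Round 1: Briarlake=16 Cedarfen=15 Elkhorn=22 Greywater=10 Hollowpine=5 Juniper=7 → close Elkhorn (overflow 16)
  22÷5 = 4 each, +1 to first 2
Round 2: Briarlake=21 Cedarfen=20 Greywater=14 Hollowpine=9 Juniper=11 → close Cedarfen (overflow 8)
  20÷4 = 5 each, +1 to first 0
Round 3: Briarlake=26 Greywater=19 Hollowpine=14 Juniper=16 → close Greywater (overflow 12)
  19÷3 = 6 each, +1 to first 1
Round 4: Briarlake=33 Hollowpine=20 Juniper=22 → close Briarlake (overflow 18)
  33÷2 = 16 each, +1 to first 1
Round 5: Hollowpine=37 Juniper=38 → close Juniper (overflow 28)
  38÷1 = 38 each, +1 to first 0

Closure order: Elkhorn, Cedarfen, Greywater, Briarlake, Juniper
Last habitat: Hollowpine with 75 animals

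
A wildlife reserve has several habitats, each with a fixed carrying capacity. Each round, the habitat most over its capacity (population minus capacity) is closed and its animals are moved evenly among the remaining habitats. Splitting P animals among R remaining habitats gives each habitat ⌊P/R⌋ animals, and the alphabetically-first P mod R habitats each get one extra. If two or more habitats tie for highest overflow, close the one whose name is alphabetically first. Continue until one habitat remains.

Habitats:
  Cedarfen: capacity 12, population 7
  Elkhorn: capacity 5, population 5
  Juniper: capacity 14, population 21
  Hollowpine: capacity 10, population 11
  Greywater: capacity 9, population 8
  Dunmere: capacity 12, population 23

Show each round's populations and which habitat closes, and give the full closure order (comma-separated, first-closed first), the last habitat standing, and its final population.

Closure order: Dunmere, Juniper, Elkhorn, Hollowpine, Greywater
Last habitat: Cedarfen with 75 animals

Round 1: Cedarfen=7 Dunmere=23 Elkhorn=5 Greywater=8 Hollowpine=11 Juniper=21 → close Dunmere (overflow 11)
  23÷5 = 4 each, +1 to first 3
Round 2: Cedarfen=12 Elkhorn=10 Greywater=13 Hollowpine=15 Juniper=25 → close Juniper (overflow 11)
  25÷4 = 6 each, +1 to first 1
Round 3: Cedarfen=19 Elkhorn=16 Greywater=19 Hollowpine=21 → close Elkhorn (overflow 11)
  16÷3 = 5 each, +1 to first 1
Round 4: Cedarfen=25 Greywater=24 Hollowpine=26 → close Hollowpine (overflow 16)
  26÷2 = 13 each, +1 to first 0
Round 5: Cedarfen=38 Greywater=37 → close Greywater (overflow 28)
  37÷1 = 37 each, +1 to first 0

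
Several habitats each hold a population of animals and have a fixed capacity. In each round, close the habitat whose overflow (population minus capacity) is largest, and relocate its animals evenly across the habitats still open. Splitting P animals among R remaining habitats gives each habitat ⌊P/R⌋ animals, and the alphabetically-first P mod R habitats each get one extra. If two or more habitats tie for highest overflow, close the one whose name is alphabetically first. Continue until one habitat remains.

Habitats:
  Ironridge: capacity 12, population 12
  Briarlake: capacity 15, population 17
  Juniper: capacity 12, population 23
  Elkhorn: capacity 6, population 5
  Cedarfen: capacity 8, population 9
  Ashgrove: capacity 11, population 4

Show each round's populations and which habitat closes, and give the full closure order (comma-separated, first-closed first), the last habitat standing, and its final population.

Round 1: Ashgrove=4 Briarlake=17 Cedarfen=9 Elkhorn=5 Ironridge=12 Juniper=23 → close Juniper (overflow 11)
  23÷5 = 4 each, +1 to first 3
Round 2: Ashgrove=9 Briarlake=22 Cedarfen=14 Elkhorn=9 Ironridge=16 → close Briarlake (overflow 7)
  22÷4 = 5 each, +1 to first 2
Round 3: Ashgrove=15 Cedarfen=20 Elkhorn=14 Ironridge=21 → close Cedarfen (overflow 12)
  20÷3 = 6 each, +1 to first 2
Round 4: Ashgrove=22 Elkhorn=21 Ironridge=27 → close Elkhorn (overflow 15)
  21÷2 = 10 each, +1 to first 1
Round 5: Ashgrove=33 Ironridge=37 → close Ironridge (overflow 25)
  37÷1 = 37 each, +1 to first 0

Closure order: Juniper, Briarlake, Cedarfen, Elkhorn, Ironridge
Last habitat: Ashgrove with 70 animals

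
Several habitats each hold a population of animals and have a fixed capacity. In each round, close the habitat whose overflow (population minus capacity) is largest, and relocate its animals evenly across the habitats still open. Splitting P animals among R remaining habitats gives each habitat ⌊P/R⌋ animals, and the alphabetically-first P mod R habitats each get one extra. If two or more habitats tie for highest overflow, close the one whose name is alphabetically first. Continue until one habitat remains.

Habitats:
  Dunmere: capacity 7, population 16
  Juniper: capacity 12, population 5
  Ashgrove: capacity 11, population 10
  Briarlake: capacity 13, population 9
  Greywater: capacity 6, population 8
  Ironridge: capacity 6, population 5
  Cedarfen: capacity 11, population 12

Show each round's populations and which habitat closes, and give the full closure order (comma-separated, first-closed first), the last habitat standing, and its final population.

Closure order: Dunmere, Greywater, Cedarfen, Ashgrove, Ironridge, Briarlake
Last habitat: Juniper with 65 animals

Round 1: Ashgrove=10 Briarlake=9 Cedarfen=12 Dunmere=16 Greywater=8 Ironridge=5 Juniper=5 → close Dunmere (overflow 9)
  16÷6 = 2 each, +1 to first 4
Round 2: Ashgrove=13 Briarlake=12 Cedarfen=15 Greywater=11 Ironridge=7 Juniper=7 → close Greywater (overflow 5)
  11÷5 = 2 each, +1 to first 1
Round 3: Ashgrove=16 Briarlake=14 Cedarfen=17 Ironridge=9 Juniper=9 → close Cedarfen (overflow 6)
  17÷4 = 4 each, +1 to first 1
Round 4: Ashgrove=21 Briarlake=18 Ironridge=13 Juniper=13 → close Ashgrove (overflow 10)
  21÷3 = 7 each, +1 to first 0
Round 5: Briarlake=25 Ironridge=20 Juniper=20 → close Ironridge (overflow 14)
  20÷2 = 10 each, +1 to first 0
Round 6: Briarlake=35 Juniper=30 → close Briarlake (overflow 22)
  35÷1 = 35 each, +1 to first 0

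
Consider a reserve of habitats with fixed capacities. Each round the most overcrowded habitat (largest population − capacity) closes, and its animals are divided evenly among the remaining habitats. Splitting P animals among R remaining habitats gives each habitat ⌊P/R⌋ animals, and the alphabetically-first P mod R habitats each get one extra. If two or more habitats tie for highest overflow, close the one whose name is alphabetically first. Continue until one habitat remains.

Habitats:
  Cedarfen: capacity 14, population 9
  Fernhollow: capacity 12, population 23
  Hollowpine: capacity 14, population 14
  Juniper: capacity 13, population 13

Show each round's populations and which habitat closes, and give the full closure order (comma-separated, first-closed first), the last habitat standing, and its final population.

Closure order: Fernhollow, Hollowpine, Juniper
Last habitat: Cedarfen with 59 animals

Round 1: Cedarfen=9 Fernhollow=23 Hollowpine=14 Juniper=13 → close Fernhollow (overflow 11)
  23÷3 = 7 each, +1 to first 2
Round 2: Cedarfen=17 Hollowpine=22 Juniper=20 → close Hollowpine (overflow 8)
  22÷2 = 11 each, +1 to first 0
Round 3: Cedarfen=28 Juniper=31 → close Juniper (overflow 18)
  31÷1 = 31 each, +1 to first 0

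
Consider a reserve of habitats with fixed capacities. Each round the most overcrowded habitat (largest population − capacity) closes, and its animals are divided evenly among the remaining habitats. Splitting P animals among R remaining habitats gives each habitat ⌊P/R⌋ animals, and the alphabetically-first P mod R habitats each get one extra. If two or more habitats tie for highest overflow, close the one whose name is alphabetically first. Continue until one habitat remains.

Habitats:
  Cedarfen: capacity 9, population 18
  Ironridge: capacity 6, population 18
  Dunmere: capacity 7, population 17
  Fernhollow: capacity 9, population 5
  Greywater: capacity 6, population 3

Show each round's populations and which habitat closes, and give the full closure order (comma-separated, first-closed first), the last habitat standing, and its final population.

Round 1: Cedarfen=18 Dunmere=17 Fernhollow=5 Greywater=3 Ironridge=18 → close Ironridge (overflow 12)
  18÷4 = 4 each, +1 to first 2
Round 2: Cedarfen=23 Dunmere=22 Fernhollow=9 Greywater=7 → close Dunmere (overflow 15)
  22÷3 = 7 each, +1 to first 1
Round 3: Cedarfen=31 Fernhollow=16 Greywater=14 → close Cedarfen (overflow 22)
  31÷2 = 15 each, +1 to first 1
Round 4: Fernhollow=32 Greywater=29 → close Fernhollow (overflow 23)
  32÷1 = 32 each, +1 to first 0

Closure order: Ironridge, Dunmere, Cedarfen, Fernhollow
Last habitat: Greywater with 61 animals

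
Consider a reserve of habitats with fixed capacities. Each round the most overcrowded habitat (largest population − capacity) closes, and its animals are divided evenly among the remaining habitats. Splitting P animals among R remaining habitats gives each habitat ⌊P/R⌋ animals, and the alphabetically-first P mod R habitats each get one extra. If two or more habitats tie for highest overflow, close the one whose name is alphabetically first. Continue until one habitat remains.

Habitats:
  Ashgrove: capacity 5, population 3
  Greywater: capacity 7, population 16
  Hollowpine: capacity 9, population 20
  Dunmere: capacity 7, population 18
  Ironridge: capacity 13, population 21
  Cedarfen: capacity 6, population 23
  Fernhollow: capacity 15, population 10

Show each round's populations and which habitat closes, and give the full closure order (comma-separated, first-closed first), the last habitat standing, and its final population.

Round 1: Ashgrove=3 Cedarfen=23 Dunmere=18 Fernhollow=10 Greywater=16 Hollowpine=20 Ironridge=21 → close Cedarfen (overflow 17)
  23÷6 = 3 each, +1 to first 5
Round 2: Ashgrove=7 Dunmere=22 Fernhollow=14 Greywater=20 Hollowpine=24 Ironridge=24 → close Dunmere (overflow 15)
  22÷5 = 4 each, +1 to first 2
Round 3: Ashgrove=12 Fernhollow=19 Greywater=24 Hollowpine=28 Ironridge=28 → close Hollowpine (overflow 19)
  28÷4 = 7 each, +1 to first 0
Round 4: Ashgrove=19 Fernhollow=26 Greywater=31 Ironridge=35 → close Greywater (overflow 24)
  31÷3 = 10 each, +1 to first 1
Round 5: Ashgrove=30 Fernhollow=36 Ironridge=45 → close Ironridge (overflow 32)
  45÷2 = 22 each, +1 to first 1
Round 6: Ashgrove=53 Fernhollow=58 → close Ashgrove (overflow 48)
  53÷1 = 53 each, +1 to first 0

Closure order: Cedarfen, Dunmere, Hollowpine, Greywater, Ironridge, Ashgrove
Last habitat: Fernhollow with 111 animals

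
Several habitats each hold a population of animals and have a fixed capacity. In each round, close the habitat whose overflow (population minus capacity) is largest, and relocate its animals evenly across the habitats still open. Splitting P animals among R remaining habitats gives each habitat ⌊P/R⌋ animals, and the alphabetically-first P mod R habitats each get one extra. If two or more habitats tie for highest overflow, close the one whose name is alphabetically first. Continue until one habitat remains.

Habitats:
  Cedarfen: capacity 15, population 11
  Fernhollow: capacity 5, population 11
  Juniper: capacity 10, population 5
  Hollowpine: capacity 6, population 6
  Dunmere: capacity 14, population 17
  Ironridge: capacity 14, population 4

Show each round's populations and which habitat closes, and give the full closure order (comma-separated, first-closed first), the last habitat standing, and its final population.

Closure order: Fernhollow, Dunmere, Hollowpine, Cedarfen, Juniper
Last habitat: Ironridge with 54 animals

Round 1: Cedarfen=11 Dunmere=17 Fernhollow=11 Hollowpine=6 Ironridge=4 Juniper=5 → close Fernhollow (overflow 6)
  11÷5 = 2 each, +1 to first 1
Round 2: Cedarfen=14 Dunmere=19 Hollowpine=8 Ironridge=6 Juniper=7 → close Dunmere (overflow 5)
  19÷4 = 4 each, +1 to first 3
Round 3: Cedarfen=19 Hollowpine=13 Ironridge=11 Juniper=11 → close Hollowpine (overflow 7)
  13÷3 = 4 each, +1 to first 1
Round 4: Cedarfen=24 Ironridge=15 Juniper=15 → close Cedarfen (overflow 9)
  24÷2 = 12 each, +1 to first 0
Round 5: Ironridge=27 Juniper=27 → close Juniper (overflow 17)
  27÷1 = 27 each, +1 to first 0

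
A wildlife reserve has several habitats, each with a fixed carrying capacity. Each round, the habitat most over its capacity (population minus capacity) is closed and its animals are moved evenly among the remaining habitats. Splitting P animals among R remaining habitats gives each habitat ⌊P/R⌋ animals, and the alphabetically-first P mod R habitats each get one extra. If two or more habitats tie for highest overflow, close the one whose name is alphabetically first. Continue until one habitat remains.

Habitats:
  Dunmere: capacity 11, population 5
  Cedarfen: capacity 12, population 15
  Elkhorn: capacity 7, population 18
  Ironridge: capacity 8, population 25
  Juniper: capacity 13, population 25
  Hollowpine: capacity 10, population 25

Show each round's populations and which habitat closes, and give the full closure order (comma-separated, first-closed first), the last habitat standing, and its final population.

Closure order: Ironridge, Hollowpine, Juniper, Elkhorn, Cedarfen
Last habitat: Dunmere with 113 animals

Round 1: Cedarfen=15 Dunmere=5 Elkhorn=18 Hollowpine=25 Ironridge=25 Juniper=25 → close Ironridge (overflow 17)
  25÷5 = 5 each, +1 to first 0
Round 2: Cedarfen=20 Dunmere=10 Elkhorn=23 Hollowpine=30 Juniper=30 → close Hollowpine (overflow 20)
  30÷4 = 7 each, +1 to first 2
Round 3: Cedarfen=28 Dunmere=18 Elkhorn=30 Juniper=37 → close Juniper (overflow 24)
  37÷3 = 12 each, +1 to first 1
Round 4: Cedarfen=41 Dunmere=30 Elkhorn=42 → close Elkhorn (overflow 35)
  42÷2 = 21 each, +1 to first 0
Round 5: Cedarfen=62 Dunmere=51 → close Cedarfen (overflow 50)
  62÷1 = 62 each, +1 to first 0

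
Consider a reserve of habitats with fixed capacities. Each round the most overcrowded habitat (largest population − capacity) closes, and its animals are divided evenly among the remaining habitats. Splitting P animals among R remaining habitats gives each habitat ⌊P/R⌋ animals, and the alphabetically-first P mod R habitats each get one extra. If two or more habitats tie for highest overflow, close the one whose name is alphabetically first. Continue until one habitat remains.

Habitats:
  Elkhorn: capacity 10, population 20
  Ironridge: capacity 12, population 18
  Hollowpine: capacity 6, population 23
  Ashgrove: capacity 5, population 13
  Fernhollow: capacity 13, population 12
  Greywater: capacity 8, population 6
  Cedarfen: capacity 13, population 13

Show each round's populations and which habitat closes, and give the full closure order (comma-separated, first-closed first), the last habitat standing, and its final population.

Closure order: Hollowpine, Elkhorn, Ashgrove, Ironridge, Cedarfen, Fernhollow
Last habitat: Greywater with 105 animals

Round 1: Ashgrove=13 Cedarfen=13 Elkhorn=20 Fernhollow=12 Greywater=6 Hollowpine=23 Ironridge=18 → close Hollowpine (overflow 17)
  23÷6 = 3 each, +1 to first 5
Round 2: Ashgrove=17 Cedarfen=17 Elkhorn=24 Fernhollow=16 Greywater=10 Ironridge=21 → close Elkhorn (overflow 14)
  24÷5 = 4 each, +1 to first 4
Round 3: Ashgrove=22 Cedarfen=22 Fernhollow=21 Greywater=15 Ironridge=25 → close Ashgrove (overflow 17)
  22÷4 = 5 each, +1 to first 2
Round 4: Cedarfen=28 Fernhollow=27 Greywater=20 Ironridge=30 → close Ironridge (overflow 18)
  30÷3 = 10 each, +1 to first 0
Round 5: Cedarfen=38 Fernhollow=37 Greywater=30 → close Cedarfen (overflow 25)
  38÷2 = 19 each, +1 to first 0
Round 6: Fernhollow=56 Greywater=49 → close Fernhollow (overflow 43)
  56÷1 = 56 each, +1 to first 0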